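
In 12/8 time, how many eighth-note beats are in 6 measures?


Reasoning:
Time signature 12/8: the bottom number 8 means the eighth note gets one count
The top number 12 means 12 eighth-note beats per measure
Total = 12 × 6 measures
= 72 eighth-note beats


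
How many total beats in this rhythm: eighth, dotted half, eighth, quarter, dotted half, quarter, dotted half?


Solution.
Beat values:
  eighth = 0.5 beats
  dotted half = 3 beats
  eighth = 0.5 beats
  quarter = 1 beat
  dotted half = 3 beats
  quarter = 1 beat
  dotted half = 3 beats
Sum = 0.5 + 3 + 0.5 + 1 + 3 + 1 + 3
= 12 beats


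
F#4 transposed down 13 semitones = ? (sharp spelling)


Step by step:
F#4: chromatic position 6 in octave 4 → absolute = 4×12 + 6 = 54
Transpose down 13: 54 - 13 = 41
41 = 3×12 + 5 → F in octave 3
Result = F3


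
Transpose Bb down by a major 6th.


Step by step:
major 6th: 6 letter names, 9 semitones
Letter: B - 5 → D
Pitch: Bb - 9 semitones, spelled as a D → Db
= Db


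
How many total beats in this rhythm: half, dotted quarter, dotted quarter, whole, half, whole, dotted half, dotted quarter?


Beat values:
  half = 2 beats
  dotted quarter = 1.5 beats
  dotted quarter = 1.5 beats
  whole = 4 beats
  half = 2 beats
  whole = 4 beats
  dotted half = 3 beats
  dotted quarter = 1.5 beats
Sum = 2 + 1.5 + 1.5 + 4 + 2 + 4 + 3 + 1.5
= 19.5 beats


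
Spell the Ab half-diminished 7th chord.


Half-diminished 7th chord = root + minor 3rd + diminished 5th + minor 7th
Seventh chords stack in thirds, so the letter names are A-C-E-G
Root: Ab
Minor 3rd above Ab: Cb
Diminished 5th above Ab: Ebb
Minor 7th above Ab: Gb
Chord = Ab Cb Ebb Gb


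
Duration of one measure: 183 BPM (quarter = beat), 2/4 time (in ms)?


Quarter-note beat duration = 60000 / 183 ms
Beats per measure (2/4) = 2
One measure = 2 × 60000 / 183 = 120000 / 183 ms
= 655.7 ms


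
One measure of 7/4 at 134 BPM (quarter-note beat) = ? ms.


Let's work it out.
Quarter-note beat duration = 60000 / 134 ms
Beats per measure (7/4) = 7
One measure = 7 × 60000 / 134 = 420000 / 134 ms
= 3134.3 ms


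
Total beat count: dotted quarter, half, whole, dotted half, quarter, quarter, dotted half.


Beat values:
  dotted quarter = 1.5 beats
  half = 2 beats
  whole = 4 beats
  dotted half = 3 beats
  quarter = 1 beat
  quarter = 1 beat
  dotted half = 3 beats
Sum = 1.5 + 2 + 4 + 3 + 1 + 1 + 3
= 15.5 beats


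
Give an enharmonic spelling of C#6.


Let's work it out.
Enharmonic notes sound the same pitch but are spelled with different letter names
C# and Db name the same pitch class
= Db6


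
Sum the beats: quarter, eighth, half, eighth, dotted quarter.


Working:
Beat values:
  quarter = 1 beat
  eighth = 0.5 beats
  half = 2 beats
  eighth = 0.5 beats
  dotted quarter = 1.5 beats
Sum = 1 + 0.5 + 2 + 0.5 + 1.5
= 5.5 beats


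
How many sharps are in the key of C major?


Solution.
Sharp major keys follow the circle of fifths: C(0), G(1), D(2), A(3), E(4), B(5), F#(6), C#(7)
C major has 0 sharps
= 0 sharps


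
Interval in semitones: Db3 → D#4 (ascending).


Working:
Absolute semitone position = octave×12 + chromatic position
Db3: 3×12 + 1 = 37
D#4: 4×12 + 3 = 51
Difference = 51 - 37 = 14
= 14 semitones


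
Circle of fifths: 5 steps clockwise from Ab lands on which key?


Each clockwise step on the circle of fifths moves up a perfect 5th
From Ab: Ab → Eb → Bb → F → C → G
= G


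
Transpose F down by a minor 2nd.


Step by step:
minor 2nd: 2 letter names, 1 semitones
Letter: F - 1 → E
Pitch: F - 1 semitones, spelled as an E → E
= E


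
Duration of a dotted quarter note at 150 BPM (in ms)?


One quarter-note beat = 60000 / BPM = 60000 / 150 ms
Dotted quarter note = 3/2 × quarter note
Duration = 3/2 × 60000 / 150 = 90000 / 150
= 600.0 ms


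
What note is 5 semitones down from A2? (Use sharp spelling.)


A2: chromatic position 9 in octave 2 → absolute = 2×12 + 9 = 33
Transpose down 5: 33 - 5 = 28
28 = 2×12 + 4 → E in octave 2
Result = E2


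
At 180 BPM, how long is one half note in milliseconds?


Solution.
One quarter-note beat = 60000 / BPM = 60000 / 180 ms
Half note = 2 × quarter note
Duration = 2 × 60000 / 180 = 120000 / 180
= 666.7 ms


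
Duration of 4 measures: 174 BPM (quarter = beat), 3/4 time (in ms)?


Working:
Quarter-note beat duration = 60000 / 174 ms
Beats per measure (3/4) = 3
One measure = 3 × 60000 / 174 = 180000 / 174 ms
4 measures = 4 × 180000 / 174 = 720000 / 174
= 4137.9 ms


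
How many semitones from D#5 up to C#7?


Solution.
Absolute semitone position = octave×12 + chromatic position
D#5: 5×12 + 3 = 63
C#7: 7×12 + 1 = 85
Difference = 85 - 63 = 22
= 22 semitones


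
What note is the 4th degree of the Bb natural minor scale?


Working:
Natural minor scale pattern: W-H-W-W-H-W-W (2-1-2-2-1-2-2 semitones)
Starting from Bb:
  Bb + 2 semitones → C
  C + 1 semitone → Db
  Db + 2 semitones → Eb
  Eb + 2 semitones → F
  F + 1 semitone → Gb
  Gb + 2 semitones → Ab
  Ab + 2 semitones → Bb
Scale: Bb C Db Eb F Gb Ab
Degree 4 = Eb


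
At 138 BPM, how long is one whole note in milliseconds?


Let's work it out.
One quarter-note beat = 60000 / BPM = 60000 / 138 ms
Whole note = 4 × quarter note
Duration = 4 × 60000 / 138 = 240000 / 138
= 1739.1 ms


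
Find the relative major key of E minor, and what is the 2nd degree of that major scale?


Solution.
The relative major shares the key signature and is a minor 3rd above the minor tonic
A minor 3rd above E is G
→ relative major of E minor is G major
G major scale: G A B C D E F#
= G major; 2nd degree = A


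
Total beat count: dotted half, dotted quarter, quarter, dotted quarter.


Working:
Beat values:
  dotted half = 3 beats
  dotted quarter = 1.5 beats
  quarter = 1 beat
  dotted quarter = 1.5 beats
Sum = 3 + 1.5 + 1 + 1.5
= 7 beats


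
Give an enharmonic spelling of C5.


Solution.
Enharmonic notes sound the same pitch but are spelled with different letter names
C and Dbb name the same pitch class
= Dbb5


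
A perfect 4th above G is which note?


Working:
A 4th spans 4 letter names, so from G we land on C
A perfect 4th = 5 semitones above G
Spell C at that pitch: C
= C


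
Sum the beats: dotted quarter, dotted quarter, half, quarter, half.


Solution.
Beat values:
  dotted quarter = 1.5 beats
  dotted quarter = 1.5 beats
  half = 2 beats
  quarter = 1 beat
  half = 2 beats
Sum = 1.5 + 1.5 + 2 + 1 + 2
= 8 beats


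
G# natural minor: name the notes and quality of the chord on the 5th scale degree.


Working:
G# natural minor scale: G# A# B C# D# E F#
Diatonic triad on degree 5 stacks scale notes 5, 7, 2: D# F# A#
D#→F# = 3 semitones; D#→A# = 7 semitones → minor triad
= D# F# A# (minor)


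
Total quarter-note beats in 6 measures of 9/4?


Working:
Time signature 9/4: the bottom number 4 means the quarter note gets one count
The top number 9 means 9 quarter-note beats per measure
Total = 9 × 6 measures
= 54 quarter-note beats


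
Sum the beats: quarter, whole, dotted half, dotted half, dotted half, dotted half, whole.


Beat values:
  quarter = 1 beat
  whole = 4 beats
  dotted half = 3 beats
  dotted half = 3 beats
  dotted half = 3 beats
  dotted half = 3 beats
  whole = 4 beats
Sum = 1 + 4 + 3 + 3 + 3 + 3 + 4
= 21 beats


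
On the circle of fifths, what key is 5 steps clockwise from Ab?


Reasoning:
Each clockwise step on the circle of fifths moves up a perfect 5th
From Ab: Ab → Eb → Bb → F → C → G
= G


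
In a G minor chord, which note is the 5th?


Working:
Minor triad = root + minor 3rd (3 semitones) + perfect 5th (7 semitones)
A triad on G stacks thirds, so the chord tones use letter names G-B-D
Root: G
Minor 3rd above G: Bb
Perfect 5th above G: D
The 5th = D


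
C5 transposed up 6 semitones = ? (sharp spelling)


C5: chromatic position 0 in octave 5 → absolute = 5×12 + 0 = 60
Transpose up 6: 60 + 6 = 66
66 = 5×12 + 6 → F# in octave 5
Result = F#5


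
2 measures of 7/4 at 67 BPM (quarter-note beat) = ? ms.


Solution.
Quarter-note beat duration = 60000 / 67 ms
Beats per measure (7/4) = 7
One measure = 7 × 60000 / 67 = 420000 / 67 ms
2 measures = 2 × 420000 / 67 = 840000 / 67
= 12537.3 ms


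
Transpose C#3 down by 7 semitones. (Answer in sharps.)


Let's work it out.
C#3: chromatic position 1 in octave 3 → absolute = 3×12 + 1 = 37
Transpose down 7: 37 - 7 = 30
30 = 2×12 + 6 → F# in octave 2
Result = F#2


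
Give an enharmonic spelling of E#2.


Step by step:
Enharmonic notes sound the same pitch but are spelled with different letter names
E# and F name the same pitch class
= F2


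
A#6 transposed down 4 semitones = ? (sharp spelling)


Reasoning:
A#6: chromatic position 10 in octave 6 → absolute = 6×12 + 10 = 82
Transpose down 4: 82 - 4 = 78
78 = 6×12 + 6 → F# in octave 6
Result = F#6


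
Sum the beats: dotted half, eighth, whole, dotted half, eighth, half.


Working:
Beat values:
  dotted half = 3 beats
  eighth = 0.5 beats
  whole = 4 beats
  dotted half = 3 beats
  eighth = 0.5 beats
  half = 2 beats
Sum = 3 + 0.5 + 4 + 3 + 0.5 + 2
= 13 beats


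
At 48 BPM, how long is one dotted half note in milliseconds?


Solution.
One quarter-note beat = 60000 / BPM = 60000 / 48 ms
Dotted half note = 3 × quarter note
Duration = 3 × 60000 / 48 = 180000 / 48
= 3750.0 ms


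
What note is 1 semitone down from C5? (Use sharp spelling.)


C5: chromatic position 0 in octave 5 → absolute = 5×12 + 0 = 60
Transpose down 1: 60 - 1 = 59
59 = 4×12 + 11 → B in octave 4
Result = B4


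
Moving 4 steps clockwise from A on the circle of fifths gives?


Reasoning:
Each clockwise step on the circle of fifths moves up a perfect 5th
From A: A → E → B → F#/Gb → Db
= Db


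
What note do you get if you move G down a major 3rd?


Solution.
major 3rd: 3 letter names, 4 semitones
Letter: G - 2 → E
Pitch: G - 4 semitones, spelled as an E → Eb
= Eb


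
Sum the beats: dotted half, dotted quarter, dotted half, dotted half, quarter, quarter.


Solution.
Beat values:
  dotted half = 3 beats
  dotted quarter = 1.5 beats
  dotted half = 3 beats
  dotted half = 3 beats
  quarter = 1 beat
  quarter = 1 beat
Sum = 3 + 1.5 + 3 + 3 + 1 + 1
= 12.5 beats


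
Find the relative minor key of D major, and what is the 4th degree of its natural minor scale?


The relative minor shares the major's key signature and starts on its 6th degree
6th degree = a major 6th above the tonic; a major 6th above D is B
→ relative minor of D major is B minor
B natural minor scale: B C# D E F# G A
= B minor; 4th degree = E


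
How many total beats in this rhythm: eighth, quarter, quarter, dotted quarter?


Solution.
Beat values:
  eighth = 0.5 beats
  quarter = 1 beat
  quarter = 1 beat
  dotted quarter = 1.5 beats
Sum = 0.5 + 1 + 1 + 1.5
= 4 beats


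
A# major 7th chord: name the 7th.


Step by step:
Major 7th chord = root + major 3rd + perfect 5th + major 7th
Seventh chords stack in thirds, so the letter names are A-C-E-G
Root: A#
Major 3rd above A#: C##
Perfect 5th above A#: E#
Major 7th above A#: G##
The 7th = G##


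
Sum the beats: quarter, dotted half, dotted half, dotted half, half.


Reasoning:
Beat values:
  quarter = 1 beat
  dotted half = 3 beats
  dotted half = 3 beats
  dotted half = 3 beats
  half = 2 beats
Sum = 1 + 3 + 3 + 3 + 2
= 12 beats


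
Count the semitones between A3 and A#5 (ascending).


Let's work it out.
Absolute semitone position = octave×12 + chromatic position
A3: 3×12 + 9 = 45
A#5: 5×12 + 10 = 70
Difference = 70 - 45 = 25
= 25 semitones


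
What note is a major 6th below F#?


Working:
A 6th spans 6 letter names, so from F we land on A
A major 6th = 9 semitones below F#
Spell A at that pitch: A
= A


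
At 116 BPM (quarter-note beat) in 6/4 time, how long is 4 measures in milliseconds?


Let's work it out.
Quarter-note beat duration = 60000 / 116 ms
Beats per measure (6/4) = 6
One measure = 6 × 60000 / 116 = 360000 / 116 ms
4 measures = 4 × 360000 / 116 = 1440000 / 116
= 12413.8 ms


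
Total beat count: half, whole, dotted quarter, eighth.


Reasoning:
Beat values:
  half = 2 beats
  whole = 4 beats
  dotted quarter = 1.5 beats
  eighth = 0.5 beats
Sum = 2 + 4 + 1.5 + 0.5
= 8 beats


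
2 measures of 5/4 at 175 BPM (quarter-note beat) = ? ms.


Quarter-note beat duration = 60000 / 175 ms
Beats per measure (5/4) = 5
One measure = 5 × 60000 / 175 = 300000 / 175 ms
2 measures = 2 × 300000 / 175 = 600000 / 175
= 3428.6 ms


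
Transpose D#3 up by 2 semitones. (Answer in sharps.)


Step by step:
D#3: chromatic position 3 in octave 3 → absolute = 3×12 + 3 = 39
Transpose up 2: 39 + 2 = 41
41 = 3×12 + 5 → F in octave 3
Result = F3


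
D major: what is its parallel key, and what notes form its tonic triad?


Parallel keys share the same tonic but differ in mode
D major → parallel is D minor
Tonic triad of D minor = D F A
= D minor; triad = D F A


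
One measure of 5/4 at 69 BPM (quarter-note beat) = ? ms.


Reasoning:
Quarter-note beat duration = 60000 / 69 ms
Beats per measure (5/4) = 5
One measure = 5 × 60000 / 69 = 300000 / 69 ms
= 4347.8 ms


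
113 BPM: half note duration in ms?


Let's work it out.
One quarter-note beat = 60000 / BPM = 60000 / 113 ms
Half note = 2 × quarter note
Duration = 2 × 60000 / 113 = 120000 / 113
= 1061.9 ms


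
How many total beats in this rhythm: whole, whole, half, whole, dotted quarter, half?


Beat values:
  whole = 4 beats
  whole = 4 beats
  half = 2 beats
  whole = 4 beats
  dotted quarter = 1.5 beats
  half = 2 beats
Sum = 4 + 4 + 2 + 4 + 1.5 + 2
= 17.5 beats


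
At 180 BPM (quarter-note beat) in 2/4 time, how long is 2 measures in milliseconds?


Solution.
Quarter-note beat duration = 60000 / 180 ms
Beats per measure (2/4) = 2
One measure = 2 × 60000 / 180 = 120000 / 180 ms
2 measures = 2 × 120000 / 180 = 240000 / 180
= 1333.3 ms


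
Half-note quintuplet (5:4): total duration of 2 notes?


Step by step:
Quintuplet: 5 notes occupy the space of 4 half notes
Space = 4 × 2 = 8 beats
Each quintuplet note = 8 / 5 = 8/5 beats
2 notes = 2 × 8/5 = 16/5
= 16/5 beats


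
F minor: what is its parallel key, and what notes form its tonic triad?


Let's work it out.
Parallel keys share the same tonic but differ in mode
F minor → parallel is F major
Tonic triad of F major = F A C
= F major; triad = F A C


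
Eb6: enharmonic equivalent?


Working:
Enharmonic notes sound the same pitch but are spelled with different letter names
Eb and D# name the same pitch class
= D#6


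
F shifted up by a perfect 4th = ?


Reasoning:
perfect 4th: 4 letter names, 5 semitones
Letter: F + 3 → B
Pitch: F + 5 semitones, spelled as a B → Bb
= Bb


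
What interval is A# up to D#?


Letter names: A → D spans 4 letter names → a 4th
Semitones: A# → D# = 5 half-steps
A 4th of 5 semitones is a perfect 4th
= perfect 4th


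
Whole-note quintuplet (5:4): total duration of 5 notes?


Let's work it out.
Quintuplet: 5 notes occupy the space of 4 whole notes
Space = 4 × 4 = 16 beats
Each quintuplet note = 16 / 5 = 16/5 beats
5 notes = 5 × 16/5 = 16
= 16 beats


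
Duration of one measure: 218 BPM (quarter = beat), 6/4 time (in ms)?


Step by step:
Quarter-note beat duration = 60000 / 218 ms
Beats per measure (6/4) = 6
One measure = 6 × 60000 / 218 = 360000 / 218 ms
= 1651.4 ms


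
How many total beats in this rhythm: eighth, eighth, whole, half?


Beat values:
  eighth = 0.5 beats
  eighth = 0.5 beats
  whole = 4 beats
  half = 2 beats
Sum = 0.5 + 0.5 + 4 + 2
= 7 beats


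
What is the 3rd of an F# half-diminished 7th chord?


Solution.
Half-diminished 7th chord = root + minor 3rd + diminished 5th + minor 7th
Seventh chords stack in thirds, so the letter names are F-A-C-E
Root: F#
Minor 3rd above F#: A
Diminished 5th above F#: C
Minor 7th above F#: E
The 3rd = A


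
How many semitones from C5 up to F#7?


Let's work it out.
Absolute semitone position = octave×12 + chromatic position
C5: 5×12 + 0 = 60
F#7: 7×12 + 6 = 90
Difference = 90 - 60 = 30
= 30 semitones


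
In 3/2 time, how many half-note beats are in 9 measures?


Time signature 3/2: the bottom number 2 means the half note gets one count
The top number 3 means 3 half-note beats per measure
Total = 3 × 9 measures
= 27 half-note beats


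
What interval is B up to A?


Step by step:
Letter names: B → A spans 7 letter names → a 7th
Semitones: B → A = 10 half-steps
A 7th of 10 semitones is a minor 7th
= minor 7th


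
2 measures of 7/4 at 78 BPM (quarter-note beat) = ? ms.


Quarter-note beat duration = 60000 / 78 ms
Beats per measure (7/4) = 7
One measure = 7 × 60000 / 78 = 420000 / 78 ms
2 measures = 2 × 420000 / 78 = 840000 / 78
= 10769.2 ms


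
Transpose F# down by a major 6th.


major 6th: 6 letter names, 9 semitones
Letter: F - 5 → A
Pitch: F# - 9 semitones, spelled as an A → A
= A


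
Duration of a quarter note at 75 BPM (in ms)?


Working:
One quarter-note beat = 60000 / BPM = 60000 / 75 ms
Duration = 60000 / 75
= 800.0 ms


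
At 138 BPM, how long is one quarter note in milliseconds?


Reasoning:
One quarter-note beat = 60000 / BPM = 60000 / 138 ms
Duration = 60000 / 138
= 434.8 ms


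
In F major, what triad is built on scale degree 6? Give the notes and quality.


Reasoning:
F major scale: F G A Bb C D E
Diatonic triad on degree 6 stacks scale notes 6, 1, 3: D F A
D→F = 3 semitones; D→A = 7 semitones → minor triad
= D F A (minor)


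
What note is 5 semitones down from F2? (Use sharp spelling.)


F2: chromatic position 5 in octave 2 → absolute = 2×12 + 5 = 29
Transpose down 5: 29 - 5 = 24
24 = 2×12 + 0 → C in octave 2
Result = C2


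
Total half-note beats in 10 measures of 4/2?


Time signature 4/2: the bottom number 2 means the half note gets one count
The top number 4 means 4 half-note beats per measure
Total = 4 × 10 measures
= 40 half-note beats


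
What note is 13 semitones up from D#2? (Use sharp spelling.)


Reasoning:
D#2: chromatic position 3 in octave 2 → absolute = 2×12 + 3 = 27
Transpose up 13: 27 + 13 = 40
40 = 3×12 + 4 → E in octave 3
Result = E3


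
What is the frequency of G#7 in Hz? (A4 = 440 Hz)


f = 440 × 2^(n/12) where n = semitones from A4
G#7: 35 semitones from A4
f = 440 × 2^(35/12)
f = 3322.44 Hz


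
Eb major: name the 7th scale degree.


Major scale pattern: W-W-H-W-W-W-H (2-2-1-2-2-2-1 semitones)
Starting from Eb:
  Eb + 2 semitones → F
  F + 2 semitones → G
  G + 1 semitone → Ab
  Ab + 2 semitones → Bb
  Bb + 2 semitones → C
  C + 2 semitones → D
  D + 1 semitone → Eb
Scale: Eb F G Ab Bb C D
Degree 7 = D


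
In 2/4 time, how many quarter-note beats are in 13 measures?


Time signature 2/4: the bottom number 4 means the quarter note gets one count
The top number 2 means 2 quarter-note beats per measure
Total = 2 × 13 measures
= 26 quarter-note beats


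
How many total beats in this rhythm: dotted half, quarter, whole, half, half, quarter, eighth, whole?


Step by step:
Beat values:
  dotted half = 3 beats
  quarter = 1 beat
  whole = 4 beats
  half = 2 beats
  half = 2 beats
  quarter = 1 beat
  eighth = 0.5 beats
  whole = 4 beats
Sum = 3 + 1 + 4 + 2 + 2 + 1 + 0.5 + 4
= 17.5 beats


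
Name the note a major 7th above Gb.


Reasoning:
A 7th spans 7 letter names, so from G we land on F
A major 7th = 11 semitones above Gb
Spell F at that pitch: F
= F


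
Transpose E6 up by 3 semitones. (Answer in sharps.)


Working:
E6: chromatic position 4 in octave 6 → absolute = 6×12 + 4 = 76
Transpose up 3: 76 + 3 = 79
79 = 6×12 + 7 → G in octave 6
Result = G6


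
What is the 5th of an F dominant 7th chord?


Reasoning:
Dominant 7th chord = root + major 3rd + perfect 5th + minor 7th
Seventh chords stack in thirds, so the letter names are F-A-C-E
Root: F
Major 3rd above F: A
Perfect 5th above F: C
Minor 7th above F: Eb
The 5th = C


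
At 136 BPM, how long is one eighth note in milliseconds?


Reasoning:
One quarter-note beat = 60000 / BPM = 60000 / 136 ms
Eighth note = 1/2 × quarter note
Duration = 1/2 × 60000 / 136 = 30000 / 136
= 220.6 ms


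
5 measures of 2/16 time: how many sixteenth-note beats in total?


Working:
Time signature 2/16: the bottom number 16 means the sixteenth note gets one count
The top number 2 means 2 sixteenth-note beats per measure
Total = 2 × 5 measures
= 10 sixteenth-note beats


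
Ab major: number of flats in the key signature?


Reasoning:
Flat major keys: C(0), F(1), Bb(2), Eb(3), Ab(4), Db(5), Gb(6), Cb(7)
Ab major has 4 flats
Order of flats: Bb Eb Ab Db Gb Cb Fb → first 4: Bb, Eb, Ab, Db
= 4 flats


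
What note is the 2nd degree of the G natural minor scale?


Step by step:
Natural minor scale pattern: W-H-W-W-H-W-W (2-1-2-2-1-2-2 semitones)
Starting from G:
  G + 2 semitones → A
  A + 1 semitone → Bb
  Bb + 2 semitones → C
  C + 2 semitones → D
  D + 1 semitone → Eb
  Eb + 2 semitones → F
  F + 2 semitones → G
Scale: G A Bb C D Eb F
Degree 2 = A


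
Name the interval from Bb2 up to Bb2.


Step by step:
Letter names: B → B spans 1 letter name → a unison
Semitones: Bb2 → Bb2 = 0 half-steps
A unison of 0 semitones is a perfect unison
= perfect unison


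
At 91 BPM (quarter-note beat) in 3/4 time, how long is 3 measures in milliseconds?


Solution.
Quarter-note beat duration = 60000 / 91 ms
Beats per measure (3/4) = 3
One measure = 3 × 60000 / 91 = 180000 / 91 ms
3 measures = 3 × 180000 / 91 = 540000 / 91
= 5934.1 ms


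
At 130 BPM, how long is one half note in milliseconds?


Working:
One quarter-note beat = 60000 / BPM = 60000 / 130 ms
Half note = 2 × quarter note
Duration = 2 × 60000 / 130 = 120000 / 130
= 923.1 ms


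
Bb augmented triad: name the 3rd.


Reasoning:
Augmented triad = root + major 3rd (4 semitones) + augmented 5th (8 semitones)
A triad on Bb stacks thirds, so the chord tones use letter names B-D-F
Root: Bb
Major 3rd above Bb: D
Augmented 5th above Bb: F#
The 3rd = D


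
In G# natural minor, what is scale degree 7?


Natural minor scale pattern: W-H-W-W-H-W-W (2-1-2-2-1-2-2 semitones)
Starting from G#:
  G# + 2 semitones → A#
  A# + 1 semitone → B
  B + 2 semitones → C#
  C# + 2 semitones → D#
  D# + 1 semitone → E
  E + 2 semitones → F#
  F# + 2 semitones → G#
Scale: G# A# B C# D# E F#
Degree 7 = F#


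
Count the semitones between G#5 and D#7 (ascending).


Step by step:
Absolute semitone position = octave×12 + chromatic position
G#5: 5×12 + 8 = 68
D#7: 7×12 + 3 = 87
Difference = 87 - 68 = 19
= 19 semitones


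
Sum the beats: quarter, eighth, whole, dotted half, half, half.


Beat values:
  quarter = 1 beat
  eighth = 0.5 beats
  whole = 4 beats
  dotted half = 3 beats
  half = 2 beats
  half = 2 beats
Sum = 1 + 0.5 + 4 + 3 + 2 + 2
= 12.5 beats


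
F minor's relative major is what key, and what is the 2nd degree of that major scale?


Let's work it out.
The relative major shares the key signature and is a minor 3rd above the minor tonic
A minor 3rd above F is Ab
→ relative major of F minor is Ab major
Ab major scale: Ab Bb C Db Eb F G
= Ab major; 2nd degree = Bb


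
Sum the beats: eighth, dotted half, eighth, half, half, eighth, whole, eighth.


Beat values:
  eighth = 0.5 beats
  dotted half = 3 beats
  eighth = 0.5 beats
  half = 2 beats
  half = 2 beats
  eighth = 0.5 beats
  whole = 4 beats
  eighth = 0.5 beats
Sum = 0.5 + 3 + 0.5 + 2 + 2 + 0.5 + 4 + 0.5
= 13 beats


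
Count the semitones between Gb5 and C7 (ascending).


Absolute semitone position = octave×12 + chromatic position
Gb5: 5×12 + 6 = 66
C7: 7×12 + 0 = 84
Difference = 84 - 66 = 18
= 18 semitones


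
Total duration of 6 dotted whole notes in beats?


Working:
Base whole note = 4 beats
Dot 1 adds half the previous value: +2
One dotted whole = 4 + 2 = 6
6 of them = 6 × 6 = 36
= 36 beats


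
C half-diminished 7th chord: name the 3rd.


Step by step:
Half-diminished 7th chord = root + minor 3rd + diminished 5th + minor 7th
Seventh chords stack in thirds, so the letter names are C-E-G-B
Root: C
Minor 3rd above C: Eb
Diminished 5th above C: Gb
Minor 7th above C: Bb
The 3rd = Eb


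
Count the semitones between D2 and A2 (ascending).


Reasoning:
Absolute semitone position = octave×12 + chromatic position
D2: 2×12 + 2 = 26
A2: 2×12 + 9 = 33
Difference = 33 - 26 = 7
= 7 semitones


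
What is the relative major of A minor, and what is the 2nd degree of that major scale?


Working:
The relative major shares the key signature and is a minor 3rd above the minor tonic
A minor 3rd above A is C
→ relative major of A minor is C major
C major scale: C D E F G A B
= C major; 2nd degree = D


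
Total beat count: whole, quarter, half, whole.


Beat values:
  whole = 4 beats
  quarter = 1 beat
  half = 2 beats
  whole = 4 beats
Sum = 4 + 1 + 2 + 4
= 11 beats


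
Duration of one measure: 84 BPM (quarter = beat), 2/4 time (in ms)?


Working:
Quarter-note beat duration = 60000 / 84 ms
Beats per measure (2/4) = 2
One measure = 2 × 60000 / 84 = 120000 / 84 ms
= 1428.6 ms


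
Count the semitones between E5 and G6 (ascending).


Solution.
Absolute semitone position = octave×12 + chromatic position
E5: 5×12 + 4 = 64
G6: 6×12 + 7 = 79
Difference = 79 - 64 = 15
= 15 semitones


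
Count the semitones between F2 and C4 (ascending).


Reasoning:
Absolute semitone position = octave×12 + chromatic position
F2: 2×12 + 5 = 29
C4: 4×12 + 0 = 48
Difference = 48 - 29 = 19
= 19 semitones


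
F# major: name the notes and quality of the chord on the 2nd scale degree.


Solution.
F# major scale: F# G# A# B C# D# E#
Diatonic triad on degree 2 stacks scale notes 2, 4, 6: G# B D#
G#→B = 3 semitones; G#→D# = 7 semitones → minor triad
= G# B D# (minor)


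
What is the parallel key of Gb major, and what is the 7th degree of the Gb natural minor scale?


Step by step:
Parallel keys share the same tonic but differ in mode
Gb major → parallel is Gb minor
Gb natural minor scale: Gb Ab Bbb Cb Db Ebb Fb
= Gb minor; 7th degree = Fb


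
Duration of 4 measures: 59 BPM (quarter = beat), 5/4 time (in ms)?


Working:
Quarter-note beat duration = 60000 / 59 ms
Beats per measure (5/4) = 5
One measure = 5 × 60000 / 59 = 300000 / 59 ms
4 measures = 4 × 300000 / 59 = 1200000 / 59
= 20339.0 ms


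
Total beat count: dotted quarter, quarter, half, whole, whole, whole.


Step by step:
Beat values:
  dotted quarter = 1.5 beats
  quarter = 1 beat
  half = 2 beats
  whole = 4 beats
  whole = 4 beats
  whole = 4 beats
Sum = 1.5 + 1 + 2 + 4 + 4 + 4
= 16.5 beats


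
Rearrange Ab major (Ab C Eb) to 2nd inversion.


Step by step:
Root position: Ab C Eb
2nd inversion: move root and 3rd up an octave
Bass note: Eb
Notes (bottom to top) = Eb Ab C


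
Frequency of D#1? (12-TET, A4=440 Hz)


Working:
f = 440 × 2^(n/12) where n = semitones from A4
D#1: -42 semitones from A4
f = 440 × 2^(-42/12)
f = 38.89 Hz


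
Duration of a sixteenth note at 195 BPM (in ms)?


Working:
One quarter-note beat = 60000 / BPM = 60000 / 195 ms
Sixteenth note = 1/4 × quarter note
Duration = 1/4 × 60000 / 195 = 15000 / 195
= 76.9 ms


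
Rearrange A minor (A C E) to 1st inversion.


Root position: A C E
1st inversion: move root up an octave
Bass note: C
Notes (bottom to top) = C E A


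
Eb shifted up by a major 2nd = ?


major 2nd: 2 letter names, 2 semitones
Letter: E + 1 → F
Pitch: Eb + 2 semitones, spelled as an F → F
= F


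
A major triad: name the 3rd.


Major triad = root + major 3rd (4 semitones) + perfect 5th (7 semitones)
A triad on A stacks thirds, so the chord tones use letter names A-C-E
Root: A
Major 3rd above A: C#
Perfect 5th above A: E
The 3rd = C#


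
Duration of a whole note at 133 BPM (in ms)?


Let's work it out.
One quarter-note beat = 60000 / BPM = 60000 / 133 ms
Whole note = 4 × quarter note
Duration = 4 × 60000 / 133 = 240000 / 133
= 1804.5 ms


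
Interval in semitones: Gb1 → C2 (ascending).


Working:
Absolute semitone position = octave×12 + chromatic position
Gb1: 1×12 + 6 = 18
C2: 2×12 + 0 = 24
Difference = 24 - 18 = 6
= 6 semitones


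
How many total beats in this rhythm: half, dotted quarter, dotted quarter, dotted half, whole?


Beat values:
  half = 2 beats
  dotted quarter = 1.5 beats
  dotted quarter = 1.5 beats
  dotted half = 3 beats
  whole = 4 beats
Sum = 2 + 1.5 + 1.5 + 3 + 4
= 12 beats


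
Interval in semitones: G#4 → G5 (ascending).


Step by step:
Absolute semitone position = octave×12 + chromatic position
G#4: 4×12 + 8 = 56
G5: 5×12 + 7 = 67
Difference = 67 - 56 = 11
= 11 semitones


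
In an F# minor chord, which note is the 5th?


Let's work it out.
Minor triad = root + minor 3rd (3 semitones) + perfect 5th (7 semitones)
A triad on F# stacks thirds, so the chord tones use letter names F-A-C
Root: F#
Minor 3rd above F#: A
Perfect 5th above F#: C#
The 5th = C#


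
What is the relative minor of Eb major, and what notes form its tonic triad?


Solution.
The relative minor shares the major's key signature and starts on its 6th degree
6th degree = a major 6th above the tonic; a major 6th above Eb is C
→ relative minor of Eb major is C minor
Tonic triad of C minor = root + minor 3rd + perfect 5th = C Eb G
= C minor; triad = C Eb G


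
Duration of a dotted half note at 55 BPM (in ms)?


One quarter-note beat = 60000 / BPM = 60000 / 55 ms
Dotted half note = 3 × quarter note
Duration = 3 × 60000 / 55 = 180000 / 55
= 3272.7 ms


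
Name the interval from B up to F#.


Reasoning:
Letter names: B → F spans 5 letter names → a 5th
Semitones: B → F# = 7 half-steps
A 5th of 7 semitones is a perfect 5th
= perfect 5th


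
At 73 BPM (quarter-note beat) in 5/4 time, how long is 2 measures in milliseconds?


Reasoning:
Quarter-note beat duration = 60000 / 73 ms
Beats per measure (5/4) = 5
One measure = 5 × 60000 / 73 = 300000 / 73 ms
2 measures = 2 × 300000 / 73 = 600000 / 73
= 8219.2 ms


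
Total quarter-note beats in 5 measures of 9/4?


Time signature 9/4: the bottom number 4 means the quarter note gets one count
The top number 9 means 9 quarter-note beats per measure
Total = 9 × 5 measures
= 45 quarter-note beats


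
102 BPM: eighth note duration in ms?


Solution.
One quarter-note beat = 60000 / BPM = 60000 / 102 ms
Eighth note = 1/2 × quarter note
Duration = 1/2 × 60000 / 102 = 30000 / 102
= 294.1 ms


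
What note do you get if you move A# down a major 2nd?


Working:
major 2nd: 2 letter names, 2 semitones
Letter: A - 1 → G
Pitch: A# - 2 semitones, spelled as a G → G#
= G#


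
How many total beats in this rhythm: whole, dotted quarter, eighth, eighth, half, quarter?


Beat values:
  whole = 4 beats
  dotted quarter = 1.5 beats
  eighth = 0.5 beats
  eighth = 0.5 beats
  half = 2 beats
  quarter = 1 beat
Sum = 4 + 1.5 + 0.5 + 0.5 + 2 + 1
= 9.5 beats


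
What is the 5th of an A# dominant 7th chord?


Working:
Dominant 7th chord = root + major 3rd + perfect 5th + minor 7th
Seventh chords stack in thirds, so the letter names are A-C-E-G
Root: A#
Major 3rd above A#: C##
Perfect 5th above A#: E#
Minor 7th above A#: G#
The 5th = E#


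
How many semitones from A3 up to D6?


Step by step:
Absolute semitone position = octave×12 + chromatic position
A3: 3×12 + 9 = 45
D6: 6×12 + 2 = 74
Difference = 74 - 45 = 29
= 29 semitones


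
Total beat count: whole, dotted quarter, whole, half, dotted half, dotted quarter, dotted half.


Let's work it out.
Beat values:
  whole = 4 beats
  dotted quarter = 1.5 beats
  whole = 4 beats
  half = 2 beats
  dotted half = 3 beats
  dotted quarter = 1.5 beats
  dotted half = 3 beats
Sum = 4 + 1.5 + 4 + 2 + 3 + 1.5 + 3
= 19 beats


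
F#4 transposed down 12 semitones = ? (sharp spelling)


Solution.
F#4: chromatic position 6 in octave 4 → absolute = 4×12 + 6 = 54
Transpose down 12: 54 - 12 = 42
42 = 3×12 + 6 → F# in octave 3
Result = F#3


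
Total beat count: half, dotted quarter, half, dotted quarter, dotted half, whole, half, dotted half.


Reasoning:
Beat values:
  half = 2 beats
  dotted quarter = 1.5 beats
  half = 2 beats
  dotted quarter = 1.5 beats
  dotted half = 3 beats
  whole = 4 beats
  half = 2 beats
  dotted half = 3 beats
Sum = 2 + 1.5 + 2 + 1.5 + 3 + 4 + 2 + 3
= 19 beats


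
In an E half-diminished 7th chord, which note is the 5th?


Step by step:
Half-diminished 7th chord = root + minor 3rd + diminished 5th + minor 7th
Seventh chords stack in thirds, so the letter names are E-G-B-D
Root: E
Minor 3rd above E: G
Diminished 5th above E: Bb
Minor 7th above E: D
The 5th = Bb


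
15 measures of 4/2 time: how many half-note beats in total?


Let's work it out.
Time signature 4/2: the bottom number 2 means the half note gets one count
The top number 4 means 4 half-note beats per measure
Total = 4 × 15 measures
= 60 half-note beats


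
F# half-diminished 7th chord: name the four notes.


Step by step:
Half-diminished 7th chord = root + minor 3rd + diminished 5th + minor 7th
Seventh chords stack in thirds, so the letter names are F-A-C-E
Root: F#
Minor 3rd above F#: A
Diminished 5th above F#: C
Minor 7th above F#: E
Chord = F# A C E


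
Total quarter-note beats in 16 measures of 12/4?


Reasoning:
Time signature 12/4: the bottom number 4 means the quarter note gets one count
The top number 12 means 12 quarter-note beats per measure
Total = 12 × 16 measures
= 192 quarter-note beats


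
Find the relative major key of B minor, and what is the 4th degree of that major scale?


Let's work it out.
The relative major shares the key signature and is a minor 3rd above the minor tonic
A minor 3rd above B is D
→ relative major of B minor is D major
D major scale: D E F# G A B C#
= D major; 4th degree = G


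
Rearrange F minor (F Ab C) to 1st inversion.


Reasoning:
Root position: F Ab C
1st inversion: move root up an octave
Bass note: Ab
Notes (bottom to top) = Ab C F


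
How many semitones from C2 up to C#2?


Working:
Absolute semitone position = octave×12 + chromatic position
C2: 2×12 + 0 = 24
C#2: 2×12 + 1 = 25
Difference = 25 - 24 = 1
= 1 semitone


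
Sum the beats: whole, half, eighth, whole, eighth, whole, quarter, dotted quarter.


Working:
Beat values:
  whole = 4 beats
  half = 2 beats
  eighth = 0.5 beats
  whole = 4 beats
  eighth = 0.5 beats
  whole = 4 beats
  quarter = 1 beat
  dotted quarter = 1.5 beats
Sum = 4 + 2 + 0.5 + 4 + 0.5 + 4 + 1 + 1.5
= 17.5 beats


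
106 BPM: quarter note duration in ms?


Reasoning:
One quarter-note beat = 60000 / BPM = 60000 / 106 ms
Duration = 60000 / 106
= 566.0 ms


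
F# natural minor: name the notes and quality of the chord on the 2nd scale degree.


F# natural minor scale: F# G# A B C# D E
Diatonic triad on degree 2 stacks scale notes 2, 4, 6: G# B D
G#→B = 3 semitones; G#→D = 6 semitones → diminished triad
= G# B D (diminished)


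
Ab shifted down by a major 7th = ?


Step by step:
major 7th: 7 letter names, 11 semitones
Letter: A - 6 → B
Pitch: Ab - 11 semitones, spelled as a B → Bbb
= Bbb


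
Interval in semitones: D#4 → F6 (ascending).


Solution.
Absolute semitone position = octave×12 + chromatic position
D#4: 4×12 + 3 = 51
F6: 6×12 + 5 = 77
Difference = 77 - 51 = 26
= 26 semitones


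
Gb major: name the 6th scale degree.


Let's work it out.
Major scale pattern: W-W-H-W-W-W-H (2-2-1-2-2-2-1 semitones)
Starting from Gb:
  Gb + 2 semitones → Ab
  Ab + 2 semitones → Bb
  Bb + 1 semitone → Cb
  Cb + 2 semitones → Db
  Db + 2 semitones → Eb
  Eb + 2 semitones → F
  F + 1 semitone → Gb
Scale: Gb Ab Bb Cb Db Eb F
Degree 6 = Eb


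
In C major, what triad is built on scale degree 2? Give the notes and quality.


C major scale: C D E F G A B
Diatonic triad on degree 2 stacks scale notes 2, 4, 6: D F A
D→F = 3 semitones; D→A = 7 semitones → minor triad
= D F A (minor)


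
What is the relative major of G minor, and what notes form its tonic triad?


Working:
The relative major shares the key signature and is a minor 3rd above the minor tonic
A minor 3rd above G is Bb
→ relative major of G minor is Bb major
Tonic triad of Bb major = root + major 3rd + perfect 5th = Bb D F
= Bb major; triad = Bb D F


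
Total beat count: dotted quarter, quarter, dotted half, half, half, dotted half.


Beat values:
  dotted quarter = 1.5 beats
  quarter = 1 beat
  dotted half = 3 beats
  half = 2 beats
  half = 2 beats
  dotted half = 3 beats
Sum = 1.5 + 1 + 3 + 2 + 2 + 3
= 12.5 beats


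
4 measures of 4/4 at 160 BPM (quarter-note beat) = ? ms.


Reasoning:
Quarter-note beat duration = 60000 / 160 ms
Beats per measure (4/4) = 4
One measure = 4 × 60000 / 160 = 240000 / 160 ms
4 measures = 4 × 240000 / 160 = 960000 / 160
= 6000.0 ms


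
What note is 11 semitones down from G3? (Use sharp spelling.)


Let's work it out.
G3: chromatic position 7 in octave 3 → absolute = 3×12 + 7 = 43
Transpose down 11: 43 - 11 = 32
32 = 2×12 + 8 → G# in octave 2
Result = G#2


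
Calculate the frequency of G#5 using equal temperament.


f = 440 × 2^(n/12) where n = semitones from A4
G#5: 11 semitones from A4
f = 440 × 2^(11/12)
f = 830.61 Hz


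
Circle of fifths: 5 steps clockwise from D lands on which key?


Each clockwise step on the circle of fifths moves up a perfect 5th
From D: D → A → E → B → F#/Gb → Db
= Db


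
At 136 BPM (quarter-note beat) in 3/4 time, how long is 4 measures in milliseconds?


Step by step:
Quarter-note beat duration = 60000 / 136 ms
Beats per measure (3/4) = 3
One measure = 3 × 60000 / 136 = 180000 / 136 ms
4 measures = 4 × 180000 / 136 = 720000 / 136
= 5294.1 ms


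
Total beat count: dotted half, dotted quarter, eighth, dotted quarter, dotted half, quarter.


Step by step:
Beat values:
  dotted half = 3 beats
  dotted quarter = 1.5 beats
  eighth = 0.5 beats
  dotted quarter = 1.5 beats
  dotted half = 3 beats
  quarter = 1 beat
Sum = 3 + 1.5 + 0.5 + 1.5 + 3 + 1
= 10.5 beats


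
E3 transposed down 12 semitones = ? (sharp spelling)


E3: chromatic position 4 in octave 3 → absolute = 3×12 + 4 = 40
Transpose down 12: 40 - 12 = 28
28 = 2×12 + 4 → E in octave 2
Result = E2


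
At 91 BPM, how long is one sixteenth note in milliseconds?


One quarter-note beat = 60000 / BPM = 60000 / 91 ms
Sixteenth note = 1/4 × quarter note
Duration = 1/4 × 60000 / 91 = 15000 / 91
= 164.8 ms


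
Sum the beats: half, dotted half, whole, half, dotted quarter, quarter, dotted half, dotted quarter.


Working:
Beat values:
  half = 2 beats
  dotted half = 3 beats
  whole = 4 beats
  half = 2 beats
  dotted quarter = 1.5 beats
  quarter = 1 beat
  dotted half = 3 beats
  dotted quarter = 1.5 beats
Sum = 2 + 3 + 4 + 2 + 1.5 + 1 + 3 + 1.5
= 18 beats


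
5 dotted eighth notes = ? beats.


Step by step:
Base eighth note = 1/2 beats
Dot 1 adds half the previous value: +1/4
One dotted eighth = 1/2 + 1/4 = 3/4
5 of them = 5 × 3/4 = 15/4
= 15/4 beats


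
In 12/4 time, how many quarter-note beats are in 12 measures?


Step by step:
Time signature 12/4: the bottom number 4 means the quarter note gets one count
The top number 12 means 12 quarter-note beats per measure
Total = 12 × 12 measures
= 144 quarter-note beats


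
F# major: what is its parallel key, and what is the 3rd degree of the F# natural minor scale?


Step by step:
Parallel keys share the same tonic but differ in mode
F# major → parallel is F# minor
F# natural minor scale: F# G# A B C# D E
= F# minor; 3rd degree = A
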